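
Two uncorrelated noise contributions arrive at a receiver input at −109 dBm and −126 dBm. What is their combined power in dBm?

−108.9 dBm

Convert to linear, add, convert back:
P₁ = 1.26×10⁻¹⁴ W, P₂ = 2.51×10⁻¹⁶ W
P_tot = 1.28×10⁻¹⁴ W → 10 log₁₀(P_tot / 10⁻³) = −108.9 dBm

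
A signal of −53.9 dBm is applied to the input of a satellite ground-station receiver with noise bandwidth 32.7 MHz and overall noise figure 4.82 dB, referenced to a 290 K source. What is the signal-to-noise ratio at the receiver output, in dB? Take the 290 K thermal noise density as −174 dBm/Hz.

Noise floor: N = −174 + 10 log₁₀(B) + NF
10 log₁₀(3.27×10⁷) = 75.15 dB
N = −174 + 75.15 + 4.82 = −94.03 dBm
SNR = P_sig − N = −53.9 − (−94.03) = 40.13 dB → 40.1 dB

40.1 dB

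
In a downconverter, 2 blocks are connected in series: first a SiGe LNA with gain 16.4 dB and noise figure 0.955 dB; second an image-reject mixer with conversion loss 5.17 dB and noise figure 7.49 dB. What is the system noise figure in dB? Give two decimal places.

1.31 dB

Convert to linear (a loss of L dB is a gain of −L dB): F_i = 10^(NF_i/10), G_i = 10^(G_i,dB/10)
  Stage 1: F_1 = 10^(0.955/10) = 1.246, G_1 = 10^(16.4/10) = 43.65
  Stage 2: F_2 = 10^(7.49/10) = 5.610, G_2 = 10^(−5.17/10) = 0.3041
Friis cascade:
  F = 1.246 + (5.610 − 1)/43.65 = 1.352
NF = 10 log₁₀(1.352) = 1.31 dB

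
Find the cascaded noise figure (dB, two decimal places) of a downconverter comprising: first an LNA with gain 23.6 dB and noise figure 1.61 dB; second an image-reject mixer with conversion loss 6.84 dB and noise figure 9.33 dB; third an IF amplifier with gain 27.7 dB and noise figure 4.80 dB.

Convert to linear (a loss of L dB is a gain of −L dB): F_i = 10^(NF_i/10), G_i = 10^(G_i,dB/10)
  Stage 1: F_1 = 10^(1.61/10) = 1.449, G_1 = 10^(23.6/10) = 229.1
  Stage 2: F_2 = 10^(9.33/10) = 8.570, G_2 = 10^(−6.84/10) = 0.2070
  Stage 3: F_3 = 10^(4.80/10) = 3.020, G_3 = 10^(27.7/10) = 588.8
Friis cascade:
  F = 1.449 + (8.570 − 1)/229.1 + (3.020 − 1)/47.42 = 1.524
NF = 10 log₁₀(1.524) = 1.83 dB

1.83 dB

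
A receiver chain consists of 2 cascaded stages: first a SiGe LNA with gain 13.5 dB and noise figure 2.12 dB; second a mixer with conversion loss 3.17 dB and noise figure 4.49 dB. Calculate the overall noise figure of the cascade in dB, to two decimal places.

Convert to linear (a loss of L dB is a gain of −L dB): F_i = 10^(NF_i/10), G_i = 10^(G_i,dB/10)
  Stage 1: F_1 = 10^(2.12/10) = 1.629, G_1 = 10^(13.5/10) = 22.39
  Stage 2: F_2 = 10^(4.49/10) = 2.812, G_2 = 10^(−3.17/10) = 0.4819
Friis cascade:
  F = 1.629 + (2.812 − 1)/22.39 = 1.710
NF = 10 log₁₀(1.710) = 2.33 dB

2.33 dB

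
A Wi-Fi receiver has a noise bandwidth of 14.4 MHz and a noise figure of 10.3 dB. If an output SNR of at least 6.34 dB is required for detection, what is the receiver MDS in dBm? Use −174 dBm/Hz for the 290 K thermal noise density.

−85.8 dBm

Sensitivity = −174 + 10 log₁₀(B) + NF + SNR_min
= −174 + 71.58 + 10.3 + 6.34
= −85.78 dBm → −85.8 dBm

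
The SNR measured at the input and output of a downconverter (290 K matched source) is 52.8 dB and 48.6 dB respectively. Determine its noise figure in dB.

4.2 dB

NF (dB) = SNR_in(dB) − SNR_out(dB) when the source is at T₀
NF = 52.8 − 48.6 = 4.2 dB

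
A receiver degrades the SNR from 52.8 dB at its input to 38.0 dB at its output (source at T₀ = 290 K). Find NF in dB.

14.8 dB

NF (dB) = SNR_in(dB) − SNR_out(dB) when the source is at T₀
NF = 52.8 − 38.0 = 14.8 dB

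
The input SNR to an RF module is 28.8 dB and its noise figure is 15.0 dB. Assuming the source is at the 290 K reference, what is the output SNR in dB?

By definition F = SNR_in/SNR_out, so in dB: SNR_out = SNR_in − NF
SNR_out = 28.8 − 15.0 = 13.8 dB

13.8 dB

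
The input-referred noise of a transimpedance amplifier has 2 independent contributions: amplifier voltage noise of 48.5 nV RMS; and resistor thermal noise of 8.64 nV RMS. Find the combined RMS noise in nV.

Uncorrelated sources add in power (mean-square): V_tot = √(ΣV_i²)
V_tot = √[(4.85×10⁻⁸)² + (8.64×10⁻⁹)²] = 4.93×10⁻⁸ V = 49.3 nV

49.3 nV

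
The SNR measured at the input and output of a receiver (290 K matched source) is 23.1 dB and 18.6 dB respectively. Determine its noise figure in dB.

NF (dB) = SNR_in(dB) − SNR_out(dB) when the source is at T₀
NF = 23.1 − 18.6 = 4.5 dB

4.5 dB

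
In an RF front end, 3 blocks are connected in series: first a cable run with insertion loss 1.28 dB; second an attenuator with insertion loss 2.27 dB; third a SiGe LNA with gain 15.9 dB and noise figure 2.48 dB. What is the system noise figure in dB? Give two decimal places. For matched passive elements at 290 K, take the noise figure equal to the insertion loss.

Convert to linear (a loss of L dB is a gain of −L dB): F_i = 10^(NF_i/10), G_i = 10^(G_i,dB/10)
  Stage 1: F_1 = 10^(1.28/10) = 1.343, G_1 = 10^(−1.28/10) = 0.7447
  Stage 2: F_2 = 10^(2.27/10) = 1.687, G_2 = 10^(−2.27/10) = 0.5929
  Stage 3: F_3 = 10^(2.48/10) = 1.770, G_3 = 10^(15.9/10) = 38.90
Friis cascade:
  F = 1.343 + (1.687 − 1)/0.7447 + (1.770 − 1)/0.4416 = 4.009
NF = 10 log₁₀(4.009) = 6.03 dB

6.03 dB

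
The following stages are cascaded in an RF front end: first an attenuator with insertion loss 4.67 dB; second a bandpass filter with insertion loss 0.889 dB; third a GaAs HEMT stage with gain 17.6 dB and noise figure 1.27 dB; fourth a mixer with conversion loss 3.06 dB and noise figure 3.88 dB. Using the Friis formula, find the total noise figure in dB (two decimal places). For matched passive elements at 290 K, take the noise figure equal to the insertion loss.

Convert to linear (a loss of L dB is a gain of −L dB): F_i = 10^(NF_i/10), G_i = 10^(G_i,dB/10)
  Stage 1: F_1 = 10^(4.67/10) = 2.931, G_1 = 10^(−4.67/10) = 0.3412
  Stage 2: F_2 = 10^(0.889/10) = 1.227, G_2 = 10^(−0.889/10) = 0.8149
  Stage 3: F_3 = 10^(1.27/10) = 1.340, G_3 = 10^(17.6/10) = 57.54
  Stage 4: F_4 = 10^(3.88/10) = 2.443, G_4 = 10^(−3.06/10) = 0.4943
Friis cascade:
  F = 2.931 + (1.227 − 1)/0.3412 + (1.340 − 1)/0.2780 + (2.443 − 1)/16.00 = 4.909
NF = 10 log₁₀(4.909) = 6.91 dB

6.91 dB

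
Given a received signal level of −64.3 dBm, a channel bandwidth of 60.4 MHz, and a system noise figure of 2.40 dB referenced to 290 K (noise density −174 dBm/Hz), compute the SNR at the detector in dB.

29.5 dB

Noise floor: N = −174 + 10 log₁₀(B) + NF
10 log₁₀(6.04×10⁷) = 77.81 dB
N = −174 + 77.81 + 2.40 = −93.79 dBm
SNR = P_sig − N = −64.3 − (−93.79) = 29.49 dB → 29.5 dB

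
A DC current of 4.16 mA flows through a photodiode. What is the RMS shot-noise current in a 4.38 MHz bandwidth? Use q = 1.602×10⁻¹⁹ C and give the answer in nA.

76.4 nA

I_n = √(2qI·B)
2qI·B = 2 × 1.602×10⁻¹⁹ × 4.16×10⁻³ × 4.38×10⁶ = 5.84×10⁻¹⁵ A²
I_n = √(5.84×10⁻¹⁵) = 7.64×10⁻⁸ A = 76.4 nA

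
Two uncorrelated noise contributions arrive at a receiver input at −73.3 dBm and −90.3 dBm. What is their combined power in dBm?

Convert to linear, add, convert back:
P₁ = 4.68×10⁻¹¹ W, P₂ = 9.33×10⁻¹³ W
P_tot = 4.77×10⁻¹¹ W → 10 log₁₀(P_tot / 10⁻³) = −73.2 dBm

−73.2 dBm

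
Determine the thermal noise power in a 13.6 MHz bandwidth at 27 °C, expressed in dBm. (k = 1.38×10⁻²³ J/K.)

−102.5 dBm

T = 27 °C + 273.15 = 300.15 K
P_n = kTB = 1.38×10⁻²³ × 300.15 × 1.36×10⁷ = 5.63×10⁻¹⁴ W
In dBm: 10 log₁₀(5.63×10⁻¹⁴ / 10⁻³) = −102.5 dBm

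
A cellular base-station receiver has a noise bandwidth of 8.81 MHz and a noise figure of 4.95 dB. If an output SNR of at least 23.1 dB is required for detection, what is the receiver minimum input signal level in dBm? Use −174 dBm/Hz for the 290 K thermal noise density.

Sensitivity = −174 + 10 log₁₀(B) + NF + SNR_min
= −174 + 69.45 + 4.95 + 23.1
= −76.50 dBm → −76.5 dBm

−76.5 dBm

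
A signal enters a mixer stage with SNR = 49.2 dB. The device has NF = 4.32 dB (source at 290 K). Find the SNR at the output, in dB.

44.88 dB

By definition F = SNR_in/SNR_out, so in dB: SNR_out = SNR_in − NF
SNR_out = 49.2 − 4.32 = 44.88 dB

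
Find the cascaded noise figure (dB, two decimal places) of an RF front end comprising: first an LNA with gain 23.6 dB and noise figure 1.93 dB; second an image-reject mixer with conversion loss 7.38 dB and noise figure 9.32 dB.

Convert to linear (a loss of L dB is a gain of −L dB): F_i = 10^(NF_i/10), G_i = 10^(G_i,dB/10)
  Stage 1: F_1 = 10^(1.93/10) = 1.560, G_1 = 10^(23.6/10) = 229.1
  Stage 2: F_2 = 10^(9.32/10) = 8.551, G_2 = 10^(−7.38/10) = 0.1828
Friis cascade:
  F = 1.560 + (8.551 − 1)/229.1 = 1.593
NF = 10 log₁₀(1.593) = 2.02 dB

2.02 dB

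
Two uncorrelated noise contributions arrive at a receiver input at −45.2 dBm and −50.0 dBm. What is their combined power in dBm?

Convert to linear, add, convert back:
P₁ = 3.02×10⁻⁸ W, P₂ = 1.00×10⁻⁸ W
P_tot = 4.02×10⁻⁸ W → 10 log₁₀(P_tot / 10⁻³) = −44.0 dBm

−44.0 dBm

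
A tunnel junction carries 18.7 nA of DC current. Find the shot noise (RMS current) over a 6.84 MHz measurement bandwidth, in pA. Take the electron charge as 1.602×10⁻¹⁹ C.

I_n = √(2qI·B)
2qI·B = 2 × 1.602×10⁻¹⁹ × 1.87×10⁻⁸ × 6.84×10⁶ = 4.10×10⁻²⁰ A²
I_n = √(4.10×10⁻²⁰) = 2.02×10⁻¹⁰ A = 202 pA

202 pA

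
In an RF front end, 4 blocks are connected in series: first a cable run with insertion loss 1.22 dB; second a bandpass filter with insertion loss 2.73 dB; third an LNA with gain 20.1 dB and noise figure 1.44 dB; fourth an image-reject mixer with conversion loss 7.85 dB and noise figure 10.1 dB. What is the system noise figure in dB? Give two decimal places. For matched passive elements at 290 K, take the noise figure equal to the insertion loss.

5.66 dB

Convert to linear (a loss of L dB is a gain of −L dB): F_i = 10^(NF_i/10), G_i = 10^(G_i,dB/10)
  Stage 1: F_1 = 10^(1.22/10) = 1.324, G_1 = 10^(−1.22/10) = 0.7551
  Stage 2: F_2 = 10^(2.73/10) = 1.875, G_2 = 10^(−2.73/10) = 0.5333
  Stage 3: F_3 = 10^(1.44/10) = 1.393, G_3 = 10^(20.1/10) = 102.3
  Stage 4: F_4 = 10^(10.1/10) = 10.23, G_4 = 10^(−7.85/10) = 0.1641
Friis cascade:
  F = 1.324 + (1.875 − 1)/0.7551 + (1.393 − 1)/0.4027 + (10.23 − 1)/41.21 = 3.683
NF = 10 log₁₀(3.683) = 5.66 dB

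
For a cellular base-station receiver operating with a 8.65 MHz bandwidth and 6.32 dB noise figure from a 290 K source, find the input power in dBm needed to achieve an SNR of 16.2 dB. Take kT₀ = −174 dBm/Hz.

Sensitivity = −174 + 10 log₁₀(B) + NF + SNR_min
= −174 + 69.37 + 6.32 + 16.2
= −82.11 dBm → −82.1 dBm

−82.1 dBm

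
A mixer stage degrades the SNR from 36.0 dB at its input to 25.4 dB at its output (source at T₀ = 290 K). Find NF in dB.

10.6 dB

NF (dB) = SNR_in(dB) − SNR_out(dB) when the source is at T₀
NF = 36.0 − 25.4 = 10.6 dB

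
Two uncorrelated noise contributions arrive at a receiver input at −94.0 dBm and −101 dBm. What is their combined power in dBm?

Convert to linear, add, convert back:
P₁ = 3.98×10⁻¹³ W, P₂ = 7.94×10⁻¹⁴ W
P_tot = 4.78×10⁻¹³ W → 10 log₁₀(P_tot / 10⁻³) = −93.2 dBm

−93.2 dBm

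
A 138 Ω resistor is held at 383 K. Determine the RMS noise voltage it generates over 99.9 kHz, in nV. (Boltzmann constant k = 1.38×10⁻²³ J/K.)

540 nV

V_n = √(4kTRB)
4kTRB = 4 × 1.38×10⁻²³ × 383 × 1.38×10² × 9.99×10⁴ = 2.91×10⁻¹³ V²
V_n = √(2.91×10⁻¹³) = 5.40×10⁻⁷ V = 540 nV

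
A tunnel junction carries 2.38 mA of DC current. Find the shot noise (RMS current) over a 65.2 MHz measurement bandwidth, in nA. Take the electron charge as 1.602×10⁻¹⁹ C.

223 nA

I_n = √(2qI·B)
2qI·B = 2 × 1.602×10⁻¹⁹ × 2.38×10⁻³ × 6.52×10⁷ = 4.97×10⁻¹⁴ A²
I_n = √(4.97×10⁻¹⁴) = 2.23×10⁻⁷ A = 223 nA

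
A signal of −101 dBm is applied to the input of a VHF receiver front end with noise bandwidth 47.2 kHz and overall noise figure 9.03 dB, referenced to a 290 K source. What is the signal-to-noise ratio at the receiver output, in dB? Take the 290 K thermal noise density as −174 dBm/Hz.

Noise floor: N = −174 + 10 log₁₀(B) + NF
10 log₁₀(4.72×10⁴) = 46.74 dB
N = −174 + 46.74 + 9.03 = −118.23 dBm
SNR = P_sig − N = −101 − (−118.23) = 17.23 dB → 17.2 dB

17.2 dB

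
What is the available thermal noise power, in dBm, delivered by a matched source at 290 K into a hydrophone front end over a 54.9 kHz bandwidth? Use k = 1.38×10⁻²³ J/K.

P_n = kTB = 1.38×10⁻²³ × 290 × 5.49×10⁴ = 2.20×10⁻¹⁶ W
In dBm: 10 log₁₀(2.20×10⁻¹⁶ / 10⁻³) = −126.6 dBm

−126.6 dBm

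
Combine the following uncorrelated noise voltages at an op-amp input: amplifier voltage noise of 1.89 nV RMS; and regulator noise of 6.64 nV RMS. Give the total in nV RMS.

Uncorrelated sources add in power (mean-square): V_tot = √(ΣV_i²)
V_tot = √[(1.89×10⁻⁹)² + (6.64×10⁻⁹)²] = 6.90×10⁻⁹ V = 6.90 nV

6.90 nV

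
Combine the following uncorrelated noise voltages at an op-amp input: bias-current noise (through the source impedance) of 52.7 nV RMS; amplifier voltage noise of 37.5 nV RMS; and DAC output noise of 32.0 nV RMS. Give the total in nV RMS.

Uncorrelated sources add in power (mean-square): V_tot = √(ΣV_i²)
V_tot = √[(5.27×10⁻⁸)² + (3.75×10⁻⁸)² + (3.20×10⁻⁸)²] = 7.22×10⁻⁸ V = 72.2 nV

72.2 nV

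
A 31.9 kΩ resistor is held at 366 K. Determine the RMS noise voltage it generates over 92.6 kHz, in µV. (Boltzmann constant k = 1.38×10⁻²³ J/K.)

7.73 µV

V_n = √(4kTRB)
4kTRB = 4 × 1.38×10⁻²³ × 366 × 3.19×10⁴ × 9.26×10⁴ = 5.97×10⁻¹¹ V²
V_n = √(5.97×10⁻¹¹) = 7.73×10⁻⁶ V = 7.73 µV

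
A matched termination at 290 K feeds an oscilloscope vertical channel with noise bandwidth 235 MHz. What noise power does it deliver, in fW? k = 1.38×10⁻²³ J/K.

940 fW

P_n = kTB = 1.38×10⁻²³ × 290 × 2.35×10⁸ = 9.40×10⁻¹³ W = 940 fW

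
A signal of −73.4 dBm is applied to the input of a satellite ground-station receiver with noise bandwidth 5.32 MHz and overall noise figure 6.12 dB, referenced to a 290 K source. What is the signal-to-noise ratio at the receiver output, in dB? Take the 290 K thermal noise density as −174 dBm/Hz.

Noise floor: N = −174 + 10 log₁₀(B) + NF
10 log₁₀(5.32×10⁶) = 67.26 dB
N = −174 + 67.26 + 6.12 = −100.62 dBm
SNR = P_sig − N = −73.4 − (−100.62) = 27.22 dB → 27.2 dB

27.2 dB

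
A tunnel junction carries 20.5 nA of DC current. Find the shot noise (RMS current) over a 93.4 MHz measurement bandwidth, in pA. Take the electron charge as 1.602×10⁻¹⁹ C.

783 pA

I_n = √(2qI·B)
2qI·B = 2 × 1.602×10⁻¹⁹ × 2.05×10⁻⁸ × 9.34×10⁷ = 6.13×10⁻¹⁹ A²
I_n = √(6.13×10⁻¹⁹) = 7.83×10⁻¹⁰ A = 783 pA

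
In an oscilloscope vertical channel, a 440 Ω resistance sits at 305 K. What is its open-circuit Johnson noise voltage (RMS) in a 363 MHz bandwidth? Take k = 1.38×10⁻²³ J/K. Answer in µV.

V_n = √(4kTRB)
4kTRB = 4 × 1.38×10⁻²³ × 305 × 4.40×10² × 3.63×10⁸ = 2.69×10⁻⁹ V²
V_n = √(2.69×10⁻⁹) = 5.19×10⁻⁵ V = 51.9 µV

51.9 µV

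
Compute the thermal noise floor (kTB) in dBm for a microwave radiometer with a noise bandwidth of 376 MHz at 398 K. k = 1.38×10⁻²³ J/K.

P_n = kTB = 1.38×10⁻²³ × 398 × 3.76×10⁸ = 2.07×10⁻¹² W
In dBm: 10 log₁₀(2.07×10⁻¹² / 10⁻³) = −86.9 dBm

−86.9 dBm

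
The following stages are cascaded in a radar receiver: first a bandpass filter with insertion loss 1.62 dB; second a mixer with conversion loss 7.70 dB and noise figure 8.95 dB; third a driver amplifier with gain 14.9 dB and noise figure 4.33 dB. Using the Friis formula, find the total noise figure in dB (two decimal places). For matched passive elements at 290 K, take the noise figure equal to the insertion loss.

14.15 dB

Convert to linear (a loss of L dB is a gain of −L dB): F_i = 10^(NF_i/10), G_i = 10^(G_i,dB/10)
  Stage 1: F_1 = 10^(1.62/10) = 1.452, G_1 = 10^(−1.62/10) = 0.6887
  Stage 2: F_2 = 10^(8.95/10) = 7.852, G_2 = 10^(−7.70/10) = 0.1698
  Stage 3: F_3 = 10^(4.33/10) = 2.710, G_3 = 10^(14.9/10) = 30.90
Friis cascade:
  F = 1.452 + (7.852 − 1)/0.6887 + (2.710 − 1)/0.1169 = 26.03
NF = 10 log₁₀(26.03) = 14.15 dB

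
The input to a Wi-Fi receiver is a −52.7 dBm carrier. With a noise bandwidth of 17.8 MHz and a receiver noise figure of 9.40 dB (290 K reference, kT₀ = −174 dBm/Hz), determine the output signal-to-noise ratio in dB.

39.4 dB

Noise floor: N = −174 + 10 log₁₀(B) + NF
10 log₁₀(1.78×10⁷) = 72.5 dB
N = −174 + 72.5 + 9.40 = −92.10 dBm
SNR = P_sig − N = −52.7 − (−92.10) = 39.40 dB → 39.4 dB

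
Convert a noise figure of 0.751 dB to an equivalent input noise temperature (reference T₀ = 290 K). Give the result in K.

F = 10^(0.751/10) = 1.18878
T_e = (F − 1)·T₀ = (1.18878 − 1) × 290 = 54.7 K

54.7 K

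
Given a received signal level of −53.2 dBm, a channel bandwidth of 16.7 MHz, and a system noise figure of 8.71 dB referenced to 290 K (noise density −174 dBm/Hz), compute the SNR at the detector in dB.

Noise floor: N = −174 + 10 log₁₀(B) + NF
10 log₁₀(1.67×10⁷) = 72.23 dB
N = −174 + 72.23 + 8.71 = −93.06 dBm
SNR = P_sig − N = −53.2 − (−93.06) = 39.86 dB → 39.9 dB

39.9 dB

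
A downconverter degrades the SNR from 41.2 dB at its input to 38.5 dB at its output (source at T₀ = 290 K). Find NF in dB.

NF (dB) = SNR_in(dB) − SNR_out(dB) when the source is at T₀
NF = 41.2 − 38.5 = 2.7 dB

2.7 dB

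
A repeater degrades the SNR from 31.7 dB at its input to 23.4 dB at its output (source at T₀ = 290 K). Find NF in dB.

NF (dB) = SNR_in(dB) − SNR_out(dB) when the source is at T₀
NF = 31.7 − 23.4 = 8.3 dB

8.3 dB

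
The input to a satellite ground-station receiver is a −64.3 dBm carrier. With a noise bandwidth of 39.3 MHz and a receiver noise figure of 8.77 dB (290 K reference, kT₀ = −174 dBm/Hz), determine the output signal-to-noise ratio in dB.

Noise floor: N = −174 + 10 log₁₀(B) + NF
10 log₁₀(3.93×10⁷) = 75.94 dB
N = −174 + 75.94 + 8.77 = −89.29 dBm
SNR = P_sig − N = −64.3 − (−89.29) = 24.99 dB → 25.0 dB

25.0 dB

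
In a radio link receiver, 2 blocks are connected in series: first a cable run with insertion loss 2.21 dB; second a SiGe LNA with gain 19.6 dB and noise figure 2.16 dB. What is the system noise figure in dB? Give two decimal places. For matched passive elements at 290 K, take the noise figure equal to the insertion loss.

Convert to linear (a loss of L dB is a gain of −L dB): F_i = 10^(NF_i/10), G_i = 10^(G_i,dB/10)
  Stage 1: F_1 = 10^(2.21/10) = 1.663, G_1 = 10^(−2.21/10) = 0.6012
  Stage 2: F_2 = 10^(2.16/10) = 1.644, G_2 = 10^(19.6/10) = 91.20
Friis cascade:
  F = 1.663 + (1.644 − 1)/0.6012 = 2.735
NF = 10 log₁₀(2.735) = 4.37 dB

4.37 dB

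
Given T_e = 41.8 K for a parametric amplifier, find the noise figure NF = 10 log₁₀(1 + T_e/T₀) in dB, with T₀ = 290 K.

0.585 dB

F = 1 + T_e/T₀ = 1 + 41.8/290 = 1.14414
NF = 10 log₁₀(1.14414) = 0.585 dB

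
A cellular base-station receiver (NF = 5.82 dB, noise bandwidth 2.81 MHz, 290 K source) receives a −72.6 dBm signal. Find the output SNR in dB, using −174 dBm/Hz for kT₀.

Noise floor: N = −174 + 10 log₁₀(B) + NF
10 log₁₀(2.81×10⁶) = 64.49 dB
N = −174 + 64.49 + 5.82 = −103.69 dBm
SNR = P_sig − N = −72.6 − (−103.69) = 31.09 dB → 31.1 dB

31.1 dB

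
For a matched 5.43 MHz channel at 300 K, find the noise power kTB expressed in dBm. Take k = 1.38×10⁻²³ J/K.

−106.5 dBm

P_n = kTB = 1.38×10⁻²³ × 300 × 5.43×10⁶ = 2.25×10⁻¹⁴ W
In dBm: 10 log₁₀(2.25×10⁻¹⁴ / 10⁻³) = −106.5 dBm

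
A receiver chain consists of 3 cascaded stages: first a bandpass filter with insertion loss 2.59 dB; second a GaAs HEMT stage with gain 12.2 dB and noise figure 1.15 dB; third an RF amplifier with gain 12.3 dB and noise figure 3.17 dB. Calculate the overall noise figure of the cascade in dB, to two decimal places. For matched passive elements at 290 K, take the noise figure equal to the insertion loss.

Convert to linear (a loss of L dB is a gain of −L dB): F_i = 10^(NF_i/10), G_i = 10^(G_i,dB/10)
  Stage 1: F_1 = 10^(2.59/10) = 1.816, G_1 = 10^(−2.59/10) = 0.5508
  Stage 2: F_2 = 10^(1.15/10) = 1.303, G_2 = 10^(12.2/10) = 16.60
  Stage 3: F_3 = 10^(3.17/10) = 2.075, G_3 = 10^(12.3/10) = 16.98
Friis cascade:
  F = 1.816 + (1.303 − 1)/0.5508 + (2.075 − 1)/9.141 = 2.484
NF = 10 log₁₀(2.484) = 3.95 dB

3.95 dB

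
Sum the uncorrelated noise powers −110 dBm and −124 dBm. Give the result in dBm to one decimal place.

−109.8 dBm

Convert to linear, add, convert back:
P₁ = 1.00×10⁻¹⁴ W, P₂ = 3.98×10⁻¹⁶ W
P_tot = 1.04×10⁻¹⁴ W → 10 log₁₀(P_tot / 10⁻³) = −109.8 dBm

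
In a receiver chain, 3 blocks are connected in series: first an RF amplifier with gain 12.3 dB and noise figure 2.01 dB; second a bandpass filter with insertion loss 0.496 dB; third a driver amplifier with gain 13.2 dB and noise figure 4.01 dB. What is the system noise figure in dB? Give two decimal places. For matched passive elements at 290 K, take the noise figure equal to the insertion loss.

2.29 dB

Convert to linear (a loss of L dB is a gain of −L dB): F_i = 10^(NF_i/10), G_i = 10^(G_i,dB/10)
  Stage 1: F_1 = 10^(2.01/10) = 1.589, G_1 = 10^(12.3/10) = 16.98
  Stage 2: F_2 = 10^(0.496/10) = 1.121, G_2 = 10^(−0.496/10) = 0.8921
  Stage 3: F_3 = 10^(4.01/10) = 2.518, G_3 = 10^(13.2/10) = 20.89
Friis cascade:
  F = 1.589 + (1.121 − 1)/16.98 + (2.518 − 1)/15.15 = 1.696
NF = 10 log₁₀(1.696) = 2.29 dB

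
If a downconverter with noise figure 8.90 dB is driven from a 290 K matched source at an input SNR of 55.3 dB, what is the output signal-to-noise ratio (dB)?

46.40 dB

By definition F = SNR_in/SNR_out, so in dB: SNR_out = SNR_in − NF
SNR_out = 55.3 − 8.90 = 46.40 dB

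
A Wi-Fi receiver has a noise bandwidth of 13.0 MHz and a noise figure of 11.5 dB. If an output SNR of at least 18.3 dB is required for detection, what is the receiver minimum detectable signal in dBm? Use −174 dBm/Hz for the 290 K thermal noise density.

Sensitivity = −174 + 10 log₁₀(B) + NF + SNR_min
= −174 + 71.14 + 11.5 + 18.3
= −73.06 dBm → −73.1 dBm

−73.1 dBm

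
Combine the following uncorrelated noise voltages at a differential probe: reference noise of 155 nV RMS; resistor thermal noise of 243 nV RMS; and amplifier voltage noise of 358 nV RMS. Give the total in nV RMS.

460 nV

Uncorrelated sources add in power (mean-square): V_tot = √(ΣV_i²)
V_tot = √[(1.55×10⁻⁷)² + (2.43×10⁻⁷)² + (3.58×10⁻⁷)²] = 4.60×10⁻⁷ V = 460 nV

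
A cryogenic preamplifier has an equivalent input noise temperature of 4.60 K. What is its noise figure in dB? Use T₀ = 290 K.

F = 1 + T_e/T₀ = 1 + 4.60/290 = 1.01586
NF = 10 log₁₀(1.01586) = 0.068 dB

0.068 dB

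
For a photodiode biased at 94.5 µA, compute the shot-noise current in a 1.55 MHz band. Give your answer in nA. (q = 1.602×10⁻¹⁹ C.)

6.85 nA

I_n = √(2qI·B)
2qI·B = 2 × 1.602×10⁻¹⁹ × 9.45×10⁻⁵ × 1.55×10⁶ = 4.69×10⁻¹⁷ A²
I_n = √(4.69×10⁻¹⁷) = 6.85×10⁻⁹ A = 6.85 nA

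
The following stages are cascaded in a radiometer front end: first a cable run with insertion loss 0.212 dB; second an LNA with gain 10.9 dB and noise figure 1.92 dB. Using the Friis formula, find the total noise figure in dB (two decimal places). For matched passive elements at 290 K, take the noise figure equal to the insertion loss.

Convert to linear (a loss of L dB is a gain of −L dB): F_i = 10^(NF_i/10), G_i = 10^(G_i,dB/10)
  Stage 1: F_1 = 10^(0.212/10) = 1.050, G_1 = 10^(−0.212/10) = 0.9524
  Stage 2: F_2 = 10^(1.92/10) = 1.556, G_2 = 10^(10.9/10) = 12.30
Friis cascade:
  F = 1.050 + (1.556 − 1)/0.9524 = 1.634
NF = 10 log₁₀(1.634) = 2.13 dB

2.13 dB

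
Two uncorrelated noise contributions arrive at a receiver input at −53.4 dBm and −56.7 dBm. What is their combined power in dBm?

−51.7 dBm

Convert to linear, add, convert back:
P₁ = 4.57×10⁻⁹ W, P₂ = 2.14×10⁻⁹ W
P_tot = 6.71×10⁻⁹ W → 10 log₁₀(P_tot / 10⁻³) = −51.7 dBm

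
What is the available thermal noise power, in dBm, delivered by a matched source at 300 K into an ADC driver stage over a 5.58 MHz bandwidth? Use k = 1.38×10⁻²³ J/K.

−106.4 dBm

P_n = kTB = 1.38×10⁻²³ × 300 × 5.58×10⁶ = 2.31×10⁻¹⁴ W
In dBm: 10 log₁₀(2.31×10⁻¹⁴ / 10⁻³) = −106.4 dBm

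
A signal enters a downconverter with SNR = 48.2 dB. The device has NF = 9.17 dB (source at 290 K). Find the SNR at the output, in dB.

39.03 dB

By definition F = SNR_in/SNR_out, so in dB: SNR_out = SNR_in − NF
SNR_out = 48.2 − 9.17 = 39.03 dB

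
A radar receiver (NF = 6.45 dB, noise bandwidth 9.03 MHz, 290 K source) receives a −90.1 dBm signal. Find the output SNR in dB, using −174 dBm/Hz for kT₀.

Noise floor: N = −174 + 10 log₁₀(B) + NF
10 log₁₀(9.03×10⁶) = 69.56 dB
N = −174 + 69.56 + 6.45 = −97.99 dBm
SNR = P_sig − N = −90.1 − (−97.99) = 7.89 dB → 7.9 dB

7.9 dB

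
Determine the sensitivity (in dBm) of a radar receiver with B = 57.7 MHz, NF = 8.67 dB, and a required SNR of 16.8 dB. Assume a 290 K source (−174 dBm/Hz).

Sensitivity = −174 + 10 log₁₀(B) + NF + SNR_min
= −174 + 77.61 + 8.67 + 16.8
= −70.92 dBm → −70.9 dBm

−70.9 dBm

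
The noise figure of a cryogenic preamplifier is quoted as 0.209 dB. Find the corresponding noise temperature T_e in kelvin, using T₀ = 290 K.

14.3 K

F = 10^(0.209/10) = 1.0493
T_e = (F − 1)·T₀ = (1.0493 − 1) × 290 = 14.3 K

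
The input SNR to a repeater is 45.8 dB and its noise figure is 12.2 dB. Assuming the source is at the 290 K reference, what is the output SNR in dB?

By definition F = SNR_in/SNR_out, so in dB: SNR_out = SNR_in − NF
SNR_out = 45.8 − 12.2 = 33.6 dB

33.6 dB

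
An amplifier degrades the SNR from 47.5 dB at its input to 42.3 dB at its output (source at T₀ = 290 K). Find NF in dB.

5.2 dB

NF (dB) = SNR_in(dB) − SNR_out(dB) when the source is at T₀
NF = 47.5 − 42.3 = 5.2 dB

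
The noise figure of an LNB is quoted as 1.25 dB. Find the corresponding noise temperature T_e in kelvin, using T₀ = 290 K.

F = 10^(1.25/10) = 1.33352
T_e = (F − 1)·T₀ = (1.33352 − 1) × 290 = 96.7 K

96.7 K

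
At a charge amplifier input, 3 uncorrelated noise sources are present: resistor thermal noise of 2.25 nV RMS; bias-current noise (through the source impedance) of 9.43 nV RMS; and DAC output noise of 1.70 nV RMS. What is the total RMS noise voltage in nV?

9.84 nV

Uncorrelated sources add in power (mean-square): V_tot = √(ΣV_i²)
V_tot = √[(2.25×10⁻⁹)² + (9.43×10⁻⁹)² + (1.70×10⁻⁹)²] = 9.84×10⁻⁹ V = 9.84 nV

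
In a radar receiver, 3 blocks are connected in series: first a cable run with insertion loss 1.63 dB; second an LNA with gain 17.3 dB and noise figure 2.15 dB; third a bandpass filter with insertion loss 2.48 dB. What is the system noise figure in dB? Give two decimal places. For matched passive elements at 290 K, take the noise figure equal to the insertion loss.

3.82 dB

Convert to linear (a loss of L dB is a gain of −L dB): F_i = 10^(NF_i/10), G_i = 10^(G_i,dB/10)
  Stage 1: F_1 = 10^(1.63/10) = 1.455, G_1 = 10^(−1.63/10) = 0.6871
  Stage 2: F_2 = 10^(2.15/10) = 1.641, G_2 = 10^(17.3/10) = 53.70
  Stage 3: F_3 = 10^(2.48/10) = 1.770, G_3 = 10^(−2.48/10) = 0.5649
Friis cascade:
  F = 1.455 + (1.641 − 1)/0.6871 + (1.770 − 1)/36.90 = 2.409
NF = 10 log₁₀(2.409) = 3.82 dB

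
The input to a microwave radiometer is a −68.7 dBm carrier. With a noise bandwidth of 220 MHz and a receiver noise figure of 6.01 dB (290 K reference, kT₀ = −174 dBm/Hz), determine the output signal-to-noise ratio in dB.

Noise floor: N = −174 + 10 log₁₀(B) + NF
10 log₁₀(2.20×10⁸) = 83.42 dB
N = −174 + 83.42 + 6.01 = −84.57 dBm
SNR = P_sig − N = −68.7 − (−84.57) = 15.87 dB → 15.9 dB

15.9 dB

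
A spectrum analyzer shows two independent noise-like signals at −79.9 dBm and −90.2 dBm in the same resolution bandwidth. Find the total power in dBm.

−79.5 dBm

Convert to linear, add, convert back:
P₁ = 1.02×10⁻¹¹ W, P₂ = 9.55×10⁻¹³ W
P_tot = 1.12×10⁻¹¹ W → 10 log₁₀(P_tot / 10⁻³) = −79.5 dBm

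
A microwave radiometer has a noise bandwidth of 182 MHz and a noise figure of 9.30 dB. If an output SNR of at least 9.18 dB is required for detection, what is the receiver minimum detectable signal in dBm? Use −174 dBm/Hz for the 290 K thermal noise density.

Sensitivity = −174 + 10 log₁₀(B) + NF + SNR_min
= −174 + 82.6 + 9.30 + 9.18
= −72.92 dBm → −72.9 dBm

−72.9 dBm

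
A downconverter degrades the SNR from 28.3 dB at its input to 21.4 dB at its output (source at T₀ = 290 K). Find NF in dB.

6.9 dB

NF (dB) = SNR_in(dB) − SNR_out(dB) when the source is at T₀
NF = 28.3 − 21.4 = 6.9 dB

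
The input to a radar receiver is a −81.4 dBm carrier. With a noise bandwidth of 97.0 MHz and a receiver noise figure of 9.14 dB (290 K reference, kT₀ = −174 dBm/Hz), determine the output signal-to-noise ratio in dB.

3.6 dB

Noise floor: N = −174 + 10 log₁₀(B) + NF
10 log₁₀(9.70×10⁷) = 79.87 dB
N = −174 + 79.87 + 9.14 = −84.99 dBm
SNR = P_sig − N = −81.4 − (−84.99) = 3.59 dB → 3.6 dB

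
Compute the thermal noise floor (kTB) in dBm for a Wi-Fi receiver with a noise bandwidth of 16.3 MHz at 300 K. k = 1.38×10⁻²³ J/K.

P_n = kTB = 1.38×10⁻²³ × 300 × 1.63×10⁷ = 6.75×10⁻¹⁴ W
In dBm: 10 log₁₀(6.75×10⁻¹⁴ / 10⁻³) = −101.7 dBm

−101.7 dBm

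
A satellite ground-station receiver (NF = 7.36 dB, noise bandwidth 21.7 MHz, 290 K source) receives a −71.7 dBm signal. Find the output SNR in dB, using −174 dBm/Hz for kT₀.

21.6 dB

Noise floor: N = −174 + 10 log₁₀(B) + NF
10 log₁₀(2.17×10⁷) = 73.36 dB
N = −174 + 73.36 + 7.36 = −93.28 dBm
SNR = P_sig − N = −71.7 − (−93.28) = 21.58 dB → 21.6 dB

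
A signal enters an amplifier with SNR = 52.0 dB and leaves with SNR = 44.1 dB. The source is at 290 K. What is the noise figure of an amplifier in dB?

NF (dB) = SNR_in(dB) − SNR_out(dB) when the source is at T₀
NF = 52.0 − 44.1 = 7.9 dB

7.9 dB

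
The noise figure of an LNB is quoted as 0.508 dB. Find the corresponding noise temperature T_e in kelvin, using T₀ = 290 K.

F = 10^(0.508/10) = 1.12409
T_e = (F − 1)·T₀ = (1.12409 − 1) × 290 = 36.0 K

36.0 K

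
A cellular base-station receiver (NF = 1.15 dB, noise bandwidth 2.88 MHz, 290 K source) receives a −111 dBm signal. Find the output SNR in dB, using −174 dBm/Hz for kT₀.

−2.7 dB

Noise floor: N = −174 + 10 log₁₀(B) + NF
10 log₁₀(2.88×10⁶) = 64.59 dB
N = −174 + 64.59 + 1.15 = −108.26 dBm
SNR = P_sig − N = −111 − (−108.26) = −2.74 dB → −2.7 dB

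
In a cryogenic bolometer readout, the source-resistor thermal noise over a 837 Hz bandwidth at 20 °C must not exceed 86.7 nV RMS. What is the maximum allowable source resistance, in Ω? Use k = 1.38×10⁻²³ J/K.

555 Ω

T = 20 °C + 273.15 = 293.15 K
Johnson–Nyquist: V_n = √(4kTRB) ⇒ R = V_n² / (4kTB)
4kTB = 4 × 1.38×10⁻²³ × 293.15 × 8.37×10² = 1.35×10⁻¹⁷
R = (8.67×10⁻⁸)² / 1.35×10⁻¹⁷ = 5.55×10² Ω = 555 Ω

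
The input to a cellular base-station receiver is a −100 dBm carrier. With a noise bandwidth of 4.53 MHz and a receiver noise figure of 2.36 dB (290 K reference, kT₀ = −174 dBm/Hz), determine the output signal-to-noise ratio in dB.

Noise floor: N = −174 + 10 log₁₀(B) + NF
10 log₁₀(4.53×10⁶) = 66.56 dB
N = −174 + 66.56 + 2.36 = −105.08 dBm
SNR = P_sig − N = −100 − (−105.08) = 5.08 dB → 5.1 dB

5.1 dB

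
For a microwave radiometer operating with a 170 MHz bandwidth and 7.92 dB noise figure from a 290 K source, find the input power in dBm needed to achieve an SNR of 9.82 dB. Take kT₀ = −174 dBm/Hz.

−74.0 dBm

Sensitivity = −174 + 10 log₁₀(B) + NF + SNR_min
= −174 + 82.3 + 7.92 + 9.82
= −73.96 dBm → −74.0 dBm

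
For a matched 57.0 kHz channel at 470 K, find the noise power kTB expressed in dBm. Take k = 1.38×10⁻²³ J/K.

P_n = kTB = 1.38×10⁻²³ × 470 × 5.70×10⁴ = 3.70×10⁻¹⁶ W
In dBm: 10 log₁₀(3.70×10⁻¹⁶ / 10⁻³) = −124.3 dBm

−124.3 dBm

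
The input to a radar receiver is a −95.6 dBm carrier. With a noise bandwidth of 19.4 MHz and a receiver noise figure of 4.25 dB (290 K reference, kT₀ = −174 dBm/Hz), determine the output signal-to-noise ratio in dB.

Noise floor: N = −174 + 10 log₁₀(B) + NF
10 log₁₀(1.94×10⁷) = 72.88 dB
N = −174 + 72.88 + 4.25 = −96.87 dBm
SNR = P_sig − N = −95.6 − (−96.87) = 1.27 dB → 1.3 dB

1.3 dB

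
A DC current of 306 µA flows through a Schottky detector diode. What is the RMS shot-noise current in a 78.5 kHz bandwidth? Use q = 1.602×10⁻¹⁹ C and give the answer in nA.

I_n = √(2qI·B)
2qI·B = 2 × 1.602×10⁻¹⁹ × 3.06×10⁻⁴ × 7.85×10⁴ = 7.70×10⁻¹⁸ A²
I_n = √(7.70×10⁻¹⁸) = 2.77×10⁻⁹ A = 2.77 nA

2.77 nA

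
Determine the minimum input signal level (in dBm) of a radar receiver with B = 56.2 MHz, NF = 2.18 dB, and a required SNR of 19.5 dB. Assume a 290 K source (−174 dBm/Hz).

−74.8 dBm

Sensitivity = −174 + 10 log₁₀(B) + NF + SNR_min
= −174 + 77.5 + 2.18 + 19.5
= −74.82 dBm → −74.8 dBm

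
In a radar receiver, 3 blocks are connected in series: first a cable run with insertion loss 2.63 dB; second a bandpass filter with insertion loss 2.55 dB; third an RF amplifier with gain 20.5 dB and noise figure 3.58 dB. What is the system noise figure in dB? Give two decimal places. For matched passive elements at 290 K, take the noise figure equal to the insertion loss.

Convert to linear (a loss of L dB is a gain of −L dB): F_i = 10^(NF_i/10), G_i = 10^(G_i,dB/10)
  Stage 1: F_1 = 10^(2.63/10) = 1.832, G_1 = 10^(−2.63/10) = 0.5458
  Stage 2: F_2 = 10^(2.55/10) = 1.799, G_2 = 10^(−2.55/10) = 0.5559
  Stage 3: F_3 = 10^(3.58/10) = 2.280, G_3 = 10^(20.5/10) = 112.2
Friis cascade:
  F = 1.832 + (1.799 − 1)/0.5458 + (2.280 − 1)/0.3034 = 7.516
NF = 10 log₁₀(7.516) = 8.76 dB

8.76 dB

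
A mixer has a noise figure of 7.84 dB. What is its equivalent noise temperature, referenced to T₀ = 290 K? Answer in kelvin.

F = 10^(7.84/10) = 6.08135
T_e = (F − 1)·T₀ = (6.08135 − 1) × 290 = 1474 K

1474 K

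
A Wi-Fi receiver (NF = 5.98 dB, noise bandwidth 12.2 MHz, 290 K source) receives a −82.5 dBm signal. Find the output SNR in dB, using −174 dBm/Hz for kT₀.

Noise floor: N = −174 + 10 log₁₀(B) + NF
10 log₁₀(1.22×10⁷) = 70.86 dB
N = −174 + 70.86 + 5.98 = −97.16 dBm
SNR = P_sig − N = −82.5 − (−97.16) = 14.66 dB → 14.7 dB

14.7 dB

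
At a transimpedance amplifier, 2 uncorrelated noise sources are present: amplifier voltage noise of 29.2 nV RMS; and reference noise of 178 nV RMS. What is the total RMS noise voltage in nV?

Uncorrelated sources add in power (mean-square): V_tot = √(ΣV_i²)
V_tot = √[(2.92×10⁻⁸)² + (1.78×10⁻⁷)²] = 1.80×10⁻⁷ V = 180 nV

180 nV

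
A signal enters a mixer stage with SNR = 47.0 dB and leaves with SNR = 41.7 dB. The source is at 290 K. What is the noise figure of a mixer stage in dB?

5.3 dB

NF (dB) = SNR_in(dB) − SNR_out(dB) when the source is at T₀
NF = 47.0 − 41.7 = 5.3 dB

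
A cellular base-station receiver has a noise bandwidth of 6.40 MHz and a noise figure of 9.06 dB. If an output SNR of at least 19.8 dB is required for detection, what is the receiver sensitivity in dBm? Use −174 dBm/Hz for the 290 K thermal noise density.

Sensitivity = −174 + 10 log₁₀(B) + NF + SNR_min
= −174 + 68.06 + 9.06 + 19.8
= −77.08 dBm → −77.1 dBm

−77.1 dBm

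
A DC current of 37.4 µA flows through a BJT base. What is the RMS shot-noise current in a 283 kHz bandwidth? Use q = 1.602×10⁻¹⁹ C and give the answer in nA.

I_n = √(2qI·B)
2qI·B = 2 × 1.602×10⁻¹⁹ × 3.74×10⁻⁵ × 2.83×10⁵ = 3.39×10⁻¹⁸ A²
I_n = √(3.39×10⁻¹⁸) = 1.84×10⁻⁹ A = 1.84 nA

1.84 nA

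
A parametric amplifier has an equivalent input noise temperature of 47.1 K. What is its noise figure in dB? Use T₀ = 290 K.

0.654 dB

F = 1 + T_e/T₀ = 1 + 47.1/290 = 1.16241
NF = 10 log₁₀(1.16241) = 0.654 dB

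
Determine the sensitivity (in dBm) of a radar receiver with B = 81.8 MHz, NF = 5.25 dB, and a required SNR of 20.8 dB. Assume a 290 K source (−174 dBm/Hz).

Sensitivity = −174 + 10 log₁₀(B) + NF + SNR_min
= −174 + 79.13 + 5.25 + 20.8
= −68.82 dBm → −68.8 dBm

−68.8 dBm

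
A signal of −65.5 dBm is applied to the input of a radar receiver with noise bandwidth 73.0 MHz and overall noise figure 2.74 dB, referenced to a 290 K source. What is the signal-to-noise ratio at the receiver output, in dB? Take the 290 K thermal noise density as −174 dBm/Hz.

Noise floor: N = −174 + 10 log₁₀(B) + NF
10 log₁₀(7.30×10⁷) = 78.63 dB
N = −174 + 78.63 + 2.74 = −92.63 dBm
SNR = P_sig − N = −65.5 − (−92.63) = 27.13 dB → 27.1 dB

27.1 dB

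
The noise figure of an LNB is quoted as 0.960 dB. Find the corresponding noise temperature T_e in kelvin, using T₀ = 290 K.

71.7 K

F = 10^(0.960/10) = 1.24738
T_e = (F − 1)·T₀ = (1.24738 − 1) × 290 = 71.7 K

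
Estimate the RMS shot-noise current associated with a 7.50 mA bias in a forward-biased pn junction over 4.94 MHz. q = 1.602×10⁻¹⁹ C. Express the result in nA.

I_n = √(2qI·B)
2qI·B = 2 × 1.602×10⁻¹⁹ × 7.50×10⁻³ × 4.94×10⁶ = 1.19×10⁻¹⁴ A²
I_n = √(1.19×10⁻¹⁴) = 1.09×10⁻⁷ A = 109 nA

109 nA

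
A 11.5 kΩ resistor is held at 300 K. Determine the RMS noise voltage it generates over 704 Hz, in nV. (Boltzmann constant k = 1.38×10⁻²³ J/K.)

366 nV

V_n = √(4kTRB)
4kTRB = 4 × 1.38×10⁻²³ × 300 × 1.15×10⁴ × 7.04×10² = 1.34×10⁻¹³ V²
V_n = √(1.34×10⁻¹³) = 3.66×10⁻⁷ V = 366 nV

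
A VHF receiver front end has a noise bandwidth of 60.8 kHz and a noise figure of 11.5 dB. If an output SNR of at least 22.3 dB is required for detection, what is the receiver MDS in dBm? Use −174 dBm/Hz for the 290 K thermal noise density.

Sensitivity = −174 + 10 log₁₀(B) + NF + SNR_min
= −174 + 47.84 + 11.5 + 22.3
= −92.36 dBm → −92.4 dBm

−92.4 dBm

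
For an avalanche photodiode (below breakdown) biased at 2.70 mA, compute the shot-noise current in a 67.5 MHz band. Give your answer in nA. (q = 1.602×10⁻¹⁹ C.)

I_n = √(2qI·B)
2qI·B = 2 × 1.602×10⁻¹⁹ × 2.70×10⁻³ × 6.75×10⁷ = 5.84×10⁻¹⁴ A²
I_n = √(5.84×10⁻¹⁴) = 2.42×10⁻⁷ A = 242 nA

242 nA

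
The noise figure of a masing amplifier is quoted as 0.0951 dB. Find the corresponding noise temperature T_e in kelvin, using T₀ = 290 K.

6.42 K

F = 10^(0.0951/10) = 1.02214
T_e = (F − 1)·T₀ = (1.02214 − 1) × 290 = 6.42 K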